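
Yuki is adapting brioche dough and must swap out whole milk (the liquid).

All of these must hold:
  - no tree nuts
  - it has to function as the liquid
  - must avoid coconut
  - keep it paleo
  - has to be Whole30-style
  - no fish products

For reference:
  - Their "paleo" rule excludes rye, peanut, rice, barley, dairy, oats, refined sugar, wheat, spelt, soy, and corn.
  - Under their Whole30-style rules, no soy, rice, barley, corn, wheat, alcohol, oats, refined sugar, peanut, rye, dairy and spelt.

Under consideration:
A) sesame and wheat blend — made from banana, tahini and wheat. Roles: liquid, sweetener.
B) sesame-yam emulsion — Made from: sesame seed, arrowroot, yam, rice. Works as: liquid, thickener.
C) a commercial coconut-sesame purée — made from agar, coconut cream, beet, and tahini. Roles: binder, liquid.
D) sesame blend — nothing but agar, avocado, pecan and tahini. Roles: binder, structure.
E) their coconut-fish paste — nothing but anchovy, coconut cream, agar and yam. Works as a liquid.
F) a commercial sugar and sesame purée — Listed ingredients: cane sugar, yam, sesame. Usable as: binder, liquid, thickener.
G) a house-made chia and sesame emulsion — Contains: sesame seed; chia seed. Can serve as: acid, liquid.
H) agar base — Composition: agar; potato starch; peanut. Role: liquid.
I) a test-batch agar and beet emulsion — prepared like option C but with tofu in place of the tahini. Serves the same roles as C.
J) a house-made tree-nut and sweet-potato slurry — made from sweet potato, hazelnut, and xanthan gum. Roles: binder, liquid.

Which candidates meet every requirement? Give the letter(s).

A: has wheat, so not paleo; has wheat, so not Whole30-style — no
B: has rice, so not paleo; has rice, so not Whole30-style — no
C: has coconut cream, so not coconut-free — out
D: not usable as a liquid; has pecan, so not tree-nut-free — no
E: has coconut cream, so not coconut-free; has anchovy, so not fish-free — no
F: has cane sugar, so not paleo; has cane sugar, so not Whole30-style — out
G: only sesame seed and chia seed; none excluded — OK
H: has peanut, so not paleo; has peanut, so not Whole30-style — reject
I: has tofu, so not paleo; has tofu, so not Whole30-style (and 1 more) — reject
J: has hazelnut, so not tree-nut-free — no

G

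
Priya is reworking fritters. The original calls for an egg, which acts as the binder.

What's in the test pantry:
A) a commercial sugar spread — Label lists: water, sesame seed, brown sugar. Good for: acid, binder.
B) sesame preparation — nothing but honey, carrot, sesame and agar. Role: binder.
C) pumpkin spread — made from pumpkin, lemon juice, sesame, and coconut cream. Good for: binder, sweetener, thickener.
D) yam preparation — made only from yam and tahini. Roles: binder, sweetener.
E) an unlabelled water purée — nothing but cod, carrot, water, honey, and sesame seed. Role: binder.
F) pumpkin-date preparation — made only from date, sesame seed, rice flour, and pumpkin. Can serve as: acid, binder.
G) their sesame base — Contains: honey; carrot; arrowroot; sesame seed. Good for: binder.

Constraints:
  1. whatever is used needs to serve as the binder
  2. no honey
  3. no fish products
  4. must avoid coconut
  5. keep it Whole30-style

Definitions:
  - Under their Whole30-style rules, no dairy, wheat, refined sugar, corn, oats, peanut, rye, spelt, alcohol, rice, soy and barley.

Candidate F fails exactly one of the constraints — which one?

Whole30-style

usable as a binder: satisfied
Whole30-style: has rice flour — fails
honey-free: satisfied
coconut-free: satisfied
fish-free: satisfied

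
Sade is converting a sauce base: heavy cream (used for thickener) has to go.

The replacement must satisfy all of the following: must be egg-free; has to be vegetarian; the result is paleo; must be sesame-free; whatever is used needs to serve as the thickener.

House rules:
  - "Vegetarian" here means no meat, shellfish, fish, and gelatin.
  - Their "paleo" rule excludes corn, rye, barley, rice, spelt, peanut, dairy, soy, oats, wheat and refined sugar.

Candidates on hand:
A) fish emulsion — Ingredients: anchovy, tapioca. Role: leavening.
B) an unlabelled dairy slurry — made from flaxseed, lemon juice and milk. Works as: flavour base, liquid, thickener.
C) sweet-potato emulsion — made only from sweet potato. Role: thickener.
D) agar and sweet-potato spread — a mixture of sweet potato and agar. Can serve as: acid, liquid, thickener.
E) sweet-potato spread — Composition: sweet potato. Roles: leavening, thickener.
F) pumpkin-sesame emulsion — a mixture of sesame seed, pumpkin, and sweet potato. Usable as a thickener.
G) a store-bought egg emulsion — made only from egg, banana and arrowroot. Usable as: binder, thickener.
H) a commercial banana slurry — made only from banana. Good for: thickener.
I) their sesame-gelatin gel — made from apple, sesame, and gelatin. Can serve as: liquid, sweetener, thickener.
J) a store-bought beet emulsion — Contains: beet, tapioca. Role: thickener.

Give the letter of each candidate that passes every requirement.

C, D, E, H, J

A: not usable as a thickener; has anchovy, so not vegetarian — out
B: has milk, so not paleo — reject
C: works as a thickener, paleo, no egg — OK
D: works as a thickener, vegetarian, paleo — OK
E: vegetarian, no egg — OK
F: has sesame seed, so not sesame-free — out
G: has egg, so not egg-free — reject
H: nothing on the exclusion list — keep
I: has gelatin, so not vegetarian; has sesame, so not sesame-free — no
J: works as a thickener, no egg, paleo — keep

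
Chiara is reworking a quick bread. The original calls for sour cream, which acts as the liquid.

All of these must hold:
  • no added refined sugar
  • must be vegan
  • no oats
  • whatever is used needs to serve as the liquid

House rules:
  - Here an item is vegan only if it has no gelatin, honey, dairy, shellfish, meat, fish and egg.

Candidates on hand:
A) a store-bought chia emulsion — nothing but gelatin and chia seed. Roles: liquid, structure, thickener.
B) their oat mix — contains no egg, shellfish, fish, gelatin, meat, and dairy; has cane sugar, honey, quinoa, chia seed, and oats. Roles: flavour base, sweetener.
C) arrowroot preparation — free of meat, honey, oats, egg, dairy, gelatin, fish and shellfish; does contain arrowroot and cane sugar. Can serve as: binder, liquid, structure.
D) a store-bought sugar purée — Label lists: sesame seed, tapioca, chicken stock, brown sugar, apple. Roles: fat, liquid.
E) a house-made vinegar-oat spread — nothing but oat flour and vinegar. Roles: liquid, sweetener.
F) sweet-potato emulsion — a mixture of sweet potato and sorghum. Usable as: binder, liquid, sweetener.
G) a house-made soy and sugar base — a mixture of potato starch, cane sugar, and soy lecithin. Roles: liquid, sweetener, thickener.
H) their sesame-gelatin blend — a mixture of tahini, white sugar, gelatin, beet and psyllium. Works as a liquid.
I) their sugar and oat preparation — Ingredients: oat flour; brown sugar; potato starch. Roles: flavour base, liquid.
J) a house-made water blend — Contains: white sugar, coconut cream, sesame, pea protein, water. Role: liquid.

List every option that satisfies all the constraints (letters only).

A: has gelatin, so not vegan — reject
B: not usable as a liquid; has honey, so not vegan (and 2 more) — out
C: has cane sugar, so not no-added-sugar — out
D: has chicken stock, so not vegan; has brown sugar, so not no-added-sugar — reject
E: has oat flour, so not oat-free — reject
F: only sweet potato and sorghum; none excluded — keep
G: has cane sugar, so not no-added-sugar — no
H: has gelatin, so not vegan; has white sugar, so not no-added-sugar — no
I: has oat flour, so not oat-free; has brown sugar, so not no-added-sugar — out
J: has white sugar, so not no-added-sugar — reject

F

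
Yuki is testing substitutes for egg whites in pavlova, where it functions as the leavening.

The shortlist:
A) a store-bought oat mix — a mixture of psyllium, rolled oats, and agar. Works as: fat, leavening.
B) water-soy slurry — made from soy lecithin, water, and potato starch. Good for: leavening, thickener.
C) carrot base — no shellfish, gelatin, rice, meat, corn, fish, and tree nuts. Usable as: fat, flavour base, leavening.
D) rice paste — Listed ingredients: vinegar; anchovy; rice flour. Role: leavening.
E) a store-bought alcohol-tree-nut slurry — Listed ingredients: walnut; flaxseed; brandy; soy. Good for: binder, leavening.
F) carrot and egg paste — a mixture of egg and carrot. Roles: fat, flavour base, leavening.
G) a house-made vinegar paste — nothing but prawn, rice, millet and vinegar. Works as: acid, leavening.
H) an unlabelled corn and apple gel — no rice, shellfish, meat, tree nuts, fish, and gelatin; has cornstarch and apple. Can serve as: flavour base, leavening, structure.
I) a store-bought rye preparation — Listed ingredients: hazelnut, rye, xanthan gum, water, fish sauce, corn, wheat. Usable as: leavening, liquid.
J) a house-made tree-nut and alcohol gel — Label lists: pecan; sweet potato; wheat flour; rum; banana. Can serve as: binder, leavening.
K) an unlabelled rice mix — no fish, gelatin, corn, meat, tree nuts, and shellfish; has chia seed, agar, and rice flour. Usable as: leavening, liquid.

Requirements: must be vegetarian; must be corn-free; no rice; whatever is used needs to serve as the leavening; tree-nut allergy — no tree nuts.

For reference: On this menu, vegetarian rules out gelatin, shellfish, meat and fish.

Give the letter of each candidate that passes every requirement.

A, B, C, F

A: only rolled oats, psyllium and agar; none excluded — OK
B: only soy lecithin, water and potato starch; none excluded — OK
C: no tree nuts, no corn — keep
D: has anchovy, so not vegetarian; has rice flour, so not rice-free — out
E: has walnut, so not tree-nut-free — reject
F: only egg and carrot; none excluded — OK
G: has prawn, so not vegetarian; has rice, so not rice-free — no
H: has cornstarch, so not corn-free — no
I: has fish sauce, so not vegetarian; has hazelnut, so not tree-nut-free (and 1 more) — reject
J: has pecan, so not tree-nut-free — out
K: has rice flour, so not rice-free — no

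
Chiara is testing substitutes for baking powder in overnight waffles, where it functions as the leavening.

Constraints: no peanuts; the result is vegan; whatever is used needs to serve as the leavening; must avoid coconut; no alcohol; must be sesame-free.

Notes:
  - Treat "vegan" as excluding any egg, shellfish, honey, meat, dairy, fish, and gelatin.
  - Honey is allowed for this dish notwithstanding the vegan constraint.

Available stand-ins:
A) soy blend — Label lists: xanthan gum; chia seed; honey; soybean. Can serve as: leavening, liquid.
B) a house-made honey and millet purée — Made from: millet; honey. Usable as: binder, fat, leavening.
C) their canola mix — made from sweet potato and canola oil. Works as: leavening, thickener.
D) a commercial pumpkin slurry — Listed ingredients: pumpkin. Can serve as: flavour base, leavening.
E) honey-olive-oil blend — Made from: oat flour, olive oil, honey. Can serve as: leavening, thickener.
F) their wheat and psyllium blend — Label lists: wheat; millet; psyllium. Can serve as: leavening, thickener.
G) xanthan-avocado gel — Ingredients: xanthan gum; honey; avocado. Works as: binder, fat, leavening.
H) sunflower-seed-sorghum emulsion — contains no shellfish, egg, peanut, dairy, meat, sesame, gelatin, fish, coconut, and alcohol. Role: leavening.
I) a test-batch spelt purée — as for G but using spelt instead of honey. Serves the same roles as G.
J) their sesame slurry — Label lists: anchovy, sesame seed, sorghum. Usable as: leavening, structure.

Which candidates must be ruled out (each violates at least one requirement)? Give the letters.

A: honey is permitted under the vegan carve-out; nothing else excluded — valid
B: honey is permitted under the vegan carve-out; nothing else excluded — keep
C: all constraints satisfied — OK
D: only pumpkin; none excluded — valid
E: honey is permitted under the vegan carve-out; nothing else excluded — OK
F: no peanut, vegan — valid
G: honey is permitted under the vegan carve-out; nothing else excluded — OK
H: works as a leavening, no sesame, no peanut — OK
I: only spelt, avocado and xanthan gum; none excluded — valid
J: has anchovy, so not vegan; has sesame seed, so not sesame-free — out

J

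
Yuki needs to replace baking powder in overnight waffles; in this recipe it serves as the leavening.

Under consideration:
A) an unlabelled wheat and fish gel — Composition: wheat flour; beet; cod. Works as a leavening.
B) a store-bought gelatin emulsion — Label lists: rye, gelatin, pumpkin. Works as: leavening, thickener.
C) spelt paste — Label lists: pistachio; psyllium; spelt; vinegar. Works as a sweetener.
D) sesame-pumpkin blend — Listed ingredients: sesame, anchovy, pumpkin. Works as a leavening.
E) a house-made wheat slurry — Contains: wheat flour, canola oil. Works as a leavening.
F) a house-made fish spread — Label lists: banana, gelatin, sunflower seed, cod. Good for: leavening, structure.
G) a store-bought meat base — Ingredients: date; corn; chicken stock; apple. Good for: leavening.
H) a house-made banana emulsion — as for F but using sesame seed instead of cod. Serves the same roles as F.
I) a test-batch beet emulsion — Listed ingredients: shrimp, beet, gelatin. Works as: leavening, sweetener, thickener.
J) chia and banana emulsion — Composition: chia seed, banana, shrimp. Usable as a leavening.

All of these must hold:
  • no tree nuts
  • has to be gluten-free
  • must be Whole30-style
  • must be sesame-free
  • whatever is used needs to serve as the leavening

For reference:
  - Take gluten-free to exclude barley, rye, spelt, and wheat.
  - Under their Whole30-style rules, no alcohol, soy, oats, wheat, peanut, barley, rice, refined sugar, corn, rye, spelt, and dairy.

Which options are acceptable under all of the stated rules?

A: has wheat flour, so not gluten-free; has wheat flour, so not Whole30-style — out
B: has rye, so not gluten-free; has rye, so not Whole30-style — no
C: not usable as a leavening; has spelt, so not gluten-free (and 2 more) — no
D: has sesame, so not sesame-free — no
E: has wheat flour, so not gluten-free; has wheat flour, so not Whole30-style — out
F: all constraints satisfied — keep
G: has corn, so not Whole30-style — out
H: has sesame seed, so not sesame-free — reject
I: every rule checks out — valid
J: only shrimp, banana, and chia seed; none excluded — keep

F, I, J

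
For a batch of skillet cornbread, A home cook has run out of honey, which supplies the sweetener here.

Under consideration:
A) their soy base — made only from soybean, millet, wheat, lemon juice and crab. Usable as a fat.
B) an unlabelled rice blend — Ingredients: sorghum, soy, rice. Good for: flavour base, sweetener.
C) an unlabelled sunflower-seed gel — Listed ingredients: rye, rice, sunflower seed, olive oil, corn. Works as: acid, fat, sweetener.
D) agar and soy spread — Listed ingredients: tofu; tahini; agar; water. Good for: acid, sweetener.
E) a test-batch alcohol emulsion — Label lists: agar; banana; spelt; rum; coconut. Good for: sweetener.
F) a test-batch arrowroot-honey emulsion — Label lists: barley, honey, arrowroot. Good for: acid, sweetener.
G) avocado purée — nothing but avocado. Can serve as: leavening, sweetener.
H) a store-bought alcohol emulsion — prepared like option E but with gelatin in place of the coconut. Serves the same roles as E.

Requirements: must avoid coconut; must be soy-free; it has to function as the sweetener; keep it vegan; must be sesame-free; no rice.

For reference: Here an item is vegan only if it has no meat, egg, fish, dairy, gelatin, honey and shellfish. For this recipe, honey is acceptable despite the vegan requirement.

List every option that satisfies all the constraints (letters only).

F, G

A: not usable as a sweetener; has crab, so not vegan (and 1 more) — out
B: has soy, so not soy-free; has rice, so not rice-free — no
C: has rice, so not rice-free — no
D: has tofu, so not soy-free; has tahini, so not sesame-free — reject
E: has coconut, so not coconut-free — reject
F: honey is permitted under the vegan carve-out; nothing else excluded — valid
G: nothing on the exclusion list — OK
H: has gelatin, so not vegan — no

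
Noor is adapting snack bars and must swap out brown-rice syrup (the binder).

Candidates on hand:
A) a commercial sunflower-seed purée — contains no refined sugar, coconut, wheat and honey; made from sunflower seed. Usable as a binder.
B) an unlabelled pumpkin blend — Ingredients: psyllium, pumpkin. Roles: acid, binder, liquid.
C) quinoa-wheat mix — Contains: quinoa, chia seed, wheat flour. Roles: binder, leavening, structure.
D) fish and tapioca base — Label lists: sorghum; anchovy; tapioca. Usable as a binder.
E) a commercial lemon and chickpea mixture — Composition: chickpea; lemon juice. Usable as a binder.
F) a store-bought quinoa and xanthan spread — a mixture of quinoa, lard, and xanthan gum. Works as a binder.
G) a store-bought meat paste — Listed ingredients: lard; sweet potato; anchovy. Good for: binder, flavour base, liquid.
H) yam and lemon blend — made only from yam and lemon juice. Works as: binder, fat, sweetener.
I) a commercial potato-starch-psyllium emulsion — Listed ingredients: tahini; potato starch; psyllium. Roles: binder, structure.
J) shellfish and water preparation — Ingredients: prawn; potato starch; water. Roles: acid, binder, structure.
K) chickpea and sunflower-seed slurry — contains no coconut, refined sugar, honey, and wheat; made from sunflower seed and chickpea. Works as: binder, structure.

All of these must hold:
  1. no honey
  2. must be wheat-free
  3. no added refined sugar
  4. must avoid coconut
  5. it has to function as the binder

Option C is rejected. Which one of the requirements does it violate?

usable as a binder: satisfied
wheat-free: has wheat flour — fails
coconut-free: satisfied
no-added-sugar: satisfied
honey-free: satisfied

wheat-free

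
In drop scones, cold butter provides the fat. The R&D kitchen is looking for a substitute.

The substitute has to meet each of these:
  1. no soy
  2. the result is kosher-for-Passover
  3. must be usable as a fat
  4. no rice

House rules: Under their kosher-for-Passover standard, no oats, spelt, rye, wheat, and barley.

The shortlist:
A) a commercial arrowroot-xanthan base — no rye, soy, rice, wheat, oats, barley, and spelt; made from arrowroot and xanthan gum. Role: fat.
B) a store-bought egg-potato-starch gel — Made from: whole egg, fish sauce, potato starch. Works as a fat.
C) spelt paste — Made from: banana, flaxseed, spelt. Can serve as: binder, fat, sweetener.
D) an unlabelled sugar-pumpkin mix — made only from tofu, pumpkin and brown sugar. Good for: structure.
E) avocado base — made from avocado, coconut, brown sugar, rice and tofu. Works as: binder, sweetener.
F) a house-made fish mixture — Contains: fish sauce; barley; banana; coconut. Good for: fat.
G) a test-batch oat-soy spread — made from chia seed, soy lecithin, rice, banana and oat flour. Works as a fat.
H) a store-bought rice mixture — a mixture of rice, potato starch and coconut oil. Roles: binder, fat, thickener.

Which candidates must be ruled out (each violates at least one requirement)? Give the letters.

C, D, E, F, G, H

A: works as a fat, no soy, kosher-for-Passover — keep
B: only whole egg, fish sauce, and potato starch; none excluded — OK
C: has spelt, so not kosher-for-Passover — no
D: not usable as a fat; has tofu, so not soy-free — no
E: not usable as a fat; has tofu, so not soy-free (and 1 more) — no
F: has barley, so not kosher-for-Passover — reject
G: has oat flour, so not kosher-for-Passover; has soy lecithin, so not soy-free (and 1 more) — out
H: has rice, so not rice-free — no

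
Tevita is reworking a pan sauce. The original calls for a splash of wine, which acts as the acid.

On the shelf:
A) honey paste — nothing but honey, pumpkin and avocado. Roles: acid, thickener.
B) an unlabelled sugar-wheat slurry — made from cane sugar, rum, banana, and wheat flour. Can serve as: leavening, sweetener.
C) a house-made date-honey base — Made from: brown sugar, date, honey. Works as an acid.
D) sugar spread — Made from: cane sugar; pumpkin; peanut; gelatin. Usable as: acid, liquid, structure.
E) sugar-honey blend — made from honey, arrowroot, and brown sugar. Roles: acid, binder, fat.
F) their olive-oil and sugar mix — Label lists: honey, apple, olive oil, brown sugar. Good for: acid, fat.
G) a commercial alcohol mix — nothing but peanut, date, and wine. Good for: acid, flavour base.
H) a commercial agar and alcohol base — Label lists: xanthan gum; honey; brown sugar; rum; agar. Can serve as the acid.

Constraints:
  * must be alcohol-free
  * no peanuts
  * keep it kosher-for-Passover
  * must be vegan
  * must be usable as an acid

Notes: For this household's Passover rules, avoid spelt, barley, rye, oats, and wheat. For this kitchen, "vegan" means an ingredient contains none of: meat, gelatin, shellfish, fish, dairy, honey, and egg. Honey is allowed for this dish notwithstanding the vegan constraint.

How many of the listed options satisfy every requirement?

4

A: honey is permitted under the vegan carve-out; nothing else excluded — valid
B: not usable as an acid; has wheat flour, so not kosher-for-Passover (and 1 more) — no
C: honey is permitted under the vegan carve-out; nothing else excluded — keep
D: has gelatin, so not vegan; has peanut, so not peanut-free — no
E: honey is permitted under the vegan carve-out; nothing else excluded — keep
F: honey is permitted under the vegan carve-out; nothing else excluded — keep
G: has peanut, so not peanut-free; has wine, so not alcohol-free — no
H: has rum, so not alcohol-free — reject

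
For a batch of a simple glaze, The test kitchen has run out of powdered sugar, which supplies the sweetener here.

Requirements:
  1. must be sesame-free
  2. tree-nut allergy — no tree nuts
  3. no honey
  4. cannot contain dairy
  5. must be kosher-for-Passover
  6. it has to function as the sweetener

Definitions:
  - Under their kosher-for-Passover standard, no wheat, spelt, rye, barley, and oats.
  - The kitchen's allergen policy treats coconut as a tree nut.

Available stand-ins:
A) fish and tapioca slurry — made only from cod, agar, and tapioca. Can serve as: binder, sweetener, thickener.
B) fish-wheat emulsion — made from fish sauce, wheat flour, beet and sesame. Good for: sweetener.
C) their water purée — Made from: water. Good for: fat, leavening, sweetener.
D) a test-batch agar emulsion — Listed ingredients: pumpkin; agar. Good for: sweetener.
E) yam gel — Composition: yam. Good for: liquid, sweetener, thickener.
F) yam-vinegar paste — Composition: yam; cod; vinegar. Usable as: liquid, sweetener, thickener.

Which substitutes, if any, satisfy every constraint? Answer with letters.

A: no honey, no dairy — valid
B: has wheat flour, so not kosher-for-Passover; has sesame, so not sesame-free — no
C: no honey, kosher-for-Passover — keep
D: all constraints satisfied — keep
E: only yam; none excluded — valid
F: works as a sweetener, no honey, kosher-for-Passover — keep

A, C, D, E, F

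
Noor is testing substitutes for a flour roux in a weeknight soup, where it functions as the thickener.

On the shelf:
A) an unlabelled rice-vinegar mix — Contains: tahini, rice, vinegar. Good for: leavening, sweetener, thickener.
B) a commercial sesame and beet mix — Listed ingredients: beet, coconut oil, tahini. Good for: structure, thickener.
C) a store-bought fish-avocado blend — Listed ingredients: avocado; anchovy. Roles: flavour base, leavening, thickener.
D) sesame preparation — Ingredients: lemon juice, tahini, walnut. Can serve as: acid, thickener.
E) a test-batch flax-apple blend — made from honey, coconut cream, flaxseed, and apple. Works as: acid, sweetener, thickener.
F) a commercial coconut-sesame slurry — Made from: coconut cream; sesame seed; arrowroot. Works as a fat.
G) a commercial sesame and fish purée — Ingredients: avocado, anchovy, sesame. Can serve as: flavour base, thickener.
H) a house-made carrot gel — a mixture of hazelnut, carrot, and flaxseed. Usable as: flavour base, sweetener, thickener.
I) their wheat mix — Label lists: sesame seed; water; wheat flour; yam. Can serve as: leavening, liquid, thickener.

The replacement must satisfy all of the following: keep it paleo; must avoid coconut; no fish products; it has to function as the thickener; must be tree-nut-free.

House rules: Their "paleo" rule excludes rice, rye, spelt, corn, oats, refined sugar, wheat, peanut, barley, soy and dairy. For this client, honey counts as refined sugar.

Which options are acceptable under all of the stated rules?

A: has rice, so not paleo — no
B: has coconut oil, so not coconut-free — reject
C: has anchovy, so not fish-free — reject
D: has walnut, so not tree-nut-free — reject
E: has honey, so not paleo; has coconut cream, so not coconut-free — out
F: not usable as a thickener; has coconut cream, so not coconut-free — no
G: has anchovy, so not fish-free — no
H: has hazelnut, so not tree-nut-free — reject
I: has wheat flour, so not paleo — out

none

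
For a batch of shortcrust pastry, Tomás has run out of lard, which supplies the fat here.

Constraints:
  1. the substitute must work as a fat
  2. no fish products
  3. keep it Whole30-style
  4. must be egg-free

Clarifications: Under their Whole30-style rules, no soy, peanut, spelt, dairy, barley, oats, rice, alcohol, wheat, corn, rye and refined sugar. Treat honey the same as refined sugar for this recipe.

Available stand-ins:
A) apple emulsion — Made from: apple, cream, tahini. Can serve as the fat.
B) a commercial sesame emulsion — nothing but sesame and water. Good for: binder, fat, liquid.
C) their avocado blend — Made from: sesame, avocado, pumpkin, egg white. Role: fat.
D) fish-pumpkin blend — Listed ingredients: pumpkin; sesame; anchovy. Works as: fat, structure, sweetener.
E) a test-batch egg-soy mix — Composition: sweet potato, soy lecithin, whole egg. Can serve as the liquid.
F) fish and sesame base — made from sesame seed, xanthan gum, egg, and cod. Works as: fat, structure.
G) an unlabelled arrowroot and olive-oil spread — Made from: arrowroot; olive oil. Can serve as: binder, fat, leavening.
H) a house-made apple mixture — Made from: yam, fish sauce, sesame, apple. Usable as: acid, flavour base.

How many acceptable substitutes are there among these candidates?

A: has cream, so not Whole30-style — out
B: only sesame and water; none excluded — OK
C: has egg white, so not egg-free — out
D: has anchovy, so not fish-free — no
E: not usable as a fat; has soy lecithin, so not Whole30-style (and 1 more) — out
F: has egg, so not egg-free; has cod, so not fish-free — reject
G: only olive oil and arrowroot; none excluded — valid
H: not usable as a fat; has fish sauce, so not fish-free — reject

2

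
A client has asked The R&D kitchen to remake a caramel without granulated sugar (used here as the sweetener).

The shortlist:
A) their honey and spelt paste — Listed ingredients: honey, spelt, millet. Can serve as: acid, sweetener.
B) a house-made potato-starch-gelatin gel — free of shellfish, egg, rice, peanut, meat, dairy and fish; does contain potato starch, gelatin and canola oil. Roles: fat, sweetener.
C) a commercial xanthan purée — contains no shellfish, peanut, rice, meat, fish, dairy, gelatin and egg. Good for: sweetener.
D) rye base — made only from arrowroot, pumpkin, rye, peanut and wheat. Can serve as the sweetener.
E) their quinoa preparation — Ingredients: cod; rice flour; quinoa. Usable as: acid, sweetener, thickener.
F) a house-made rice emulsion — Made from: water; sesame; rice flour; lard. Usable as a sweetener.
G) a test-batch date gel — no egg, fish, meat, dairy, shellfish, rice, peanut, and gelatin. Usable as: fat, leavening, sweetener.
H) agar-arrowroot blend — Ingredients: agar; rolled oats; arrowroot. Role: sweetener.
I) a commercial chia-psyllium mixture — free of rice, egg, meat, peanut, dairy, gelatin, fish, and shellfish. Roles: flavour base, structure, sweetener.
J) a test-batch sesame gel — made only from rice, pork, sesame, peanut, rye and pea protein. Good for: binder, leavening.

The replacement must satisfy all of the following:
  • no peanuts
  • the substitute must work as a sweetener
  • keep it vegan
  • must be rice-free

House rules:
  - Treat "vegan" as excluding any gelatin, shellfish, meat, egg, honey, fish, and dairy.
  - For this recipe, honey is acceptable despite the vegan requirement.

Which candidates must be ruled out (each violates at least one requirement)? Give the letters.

B, D, E, F, J

A: honey is permitted under the vegan carve-out; nothing else excluded — valid
B: has gelatin, so not vegan — reject
C: works as a sweetener, no peanut, vegan — valid
D: has peanut, so not peanut-free — out
E: has cod, so not vegan; has rice flour, so not rice-free — no
F: has lard, so not vegan; has rice flour, so not rice-free — out
G: nothing on the exclusion list — valid
H: works as a sweetener, vegan, no peanut — OK
I: all constraints satisfied — keep
J: not usable as a sweetener; has pork, so not vegan (and 2 more) — reject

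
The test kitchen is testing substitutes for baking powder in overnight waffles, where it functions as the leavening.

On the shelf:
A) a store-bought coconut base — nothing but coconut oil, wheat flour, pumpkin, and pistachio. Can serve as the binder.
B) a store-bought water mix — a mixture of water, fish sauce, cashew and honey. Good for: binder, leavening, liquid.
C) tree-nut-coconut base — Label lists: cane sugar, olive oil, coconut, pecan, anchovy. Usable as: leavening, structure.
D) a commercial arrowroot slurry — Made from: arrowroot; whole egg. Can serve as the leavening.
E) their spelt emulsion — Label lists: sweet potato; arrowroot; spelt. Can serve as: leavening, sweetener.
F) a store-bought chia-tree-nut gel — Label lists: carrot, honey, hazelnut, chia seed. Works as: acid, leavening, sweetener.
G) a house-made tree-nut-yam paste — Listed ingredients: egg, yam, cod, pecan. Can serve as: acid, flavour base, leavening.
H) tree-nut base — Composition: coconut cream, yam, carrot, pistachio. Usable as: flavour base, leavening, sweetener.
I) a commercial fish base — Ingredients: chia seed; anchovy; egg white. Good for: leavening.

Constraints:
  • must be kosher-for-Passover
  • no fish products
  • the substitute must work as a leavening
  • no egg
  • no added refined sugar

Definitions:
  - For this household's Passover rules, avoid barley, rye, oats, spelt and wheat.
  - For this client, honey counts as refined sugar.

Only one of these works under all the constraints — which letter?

A: not usable as a leavening; has wheat flour, so not kosher-for-Passover — reject
B: has honey, so not no-added-sugar; has fish sauce, so not fish-free — out
C: has cane sugar, so not no-added-sugar; has anchovy, so not fish-free — out
D: has whole egg, so not egg-free — out
E: has spelt, so not kosher-for-Passover — out
F: has honey, so not no-added-sugar — reject
G: has cod, so not fish-free; has egg, so not egg-free — no
H: kosher-for-Passover, no fish — keep
I: has anchovy, so not fish-free; has egg white, so not egg-free — no

H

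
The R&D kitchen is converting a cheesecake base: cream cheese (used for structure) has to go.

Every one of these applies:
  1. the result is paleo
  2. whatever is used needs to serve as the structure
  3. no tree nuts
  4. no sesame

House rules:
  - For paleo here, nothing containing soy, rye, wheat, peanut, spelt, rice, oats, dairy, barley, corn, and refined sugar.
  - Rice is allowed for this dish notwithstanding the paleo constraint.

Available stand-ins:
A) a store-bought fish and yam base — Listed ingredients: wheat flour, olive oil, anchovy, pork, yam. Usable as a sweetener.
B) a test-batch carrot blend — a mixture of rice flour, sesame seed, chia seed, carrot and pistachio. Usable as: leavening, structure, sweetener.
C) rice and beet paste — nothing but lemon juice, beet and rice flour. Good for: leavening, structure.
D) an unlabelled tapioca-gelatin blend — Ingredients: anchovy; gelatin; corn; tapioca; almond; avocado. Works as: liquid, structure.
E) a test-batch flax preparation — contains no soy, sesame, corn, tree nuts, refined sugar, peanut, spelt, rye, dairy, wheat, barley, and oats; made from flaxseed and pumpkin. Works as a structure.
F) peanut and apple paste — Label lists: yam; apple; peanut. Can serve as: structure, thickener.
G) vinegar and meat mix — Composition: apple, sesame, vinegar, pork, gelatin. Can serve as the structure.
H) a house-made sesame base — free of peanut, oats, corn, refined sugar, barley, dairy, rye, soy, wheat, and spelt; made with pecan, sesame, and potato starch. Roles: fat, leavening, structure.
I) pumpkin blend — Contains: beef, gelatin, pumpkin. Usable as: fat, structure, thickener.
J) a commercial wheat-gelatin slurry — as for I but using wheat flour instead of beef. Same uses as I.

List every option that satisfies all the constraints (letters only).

A: not usable as a structure; has wheat flour, so not paleo — no
B: has sesame seed, so not sesame-free; has pistachio, so not tree-nut-free — out
C: rice is permitted under the paleo carve-out; nothing else excluded — OK
D: has corn, so not paleo; has almond, so not tree-nut-free — out
E: paleo, no tree nuts — keep
F: has peanut, so not paleo — out
G: has sesame, so not sesame-free — no
H: has sesame, so not sesame-free; has pecan, so not tree-nut-free — out
I: only gelatin, beef, and pumpkin; none excluded — valid
J: has wheat flour, so not paleo — out

C, E, I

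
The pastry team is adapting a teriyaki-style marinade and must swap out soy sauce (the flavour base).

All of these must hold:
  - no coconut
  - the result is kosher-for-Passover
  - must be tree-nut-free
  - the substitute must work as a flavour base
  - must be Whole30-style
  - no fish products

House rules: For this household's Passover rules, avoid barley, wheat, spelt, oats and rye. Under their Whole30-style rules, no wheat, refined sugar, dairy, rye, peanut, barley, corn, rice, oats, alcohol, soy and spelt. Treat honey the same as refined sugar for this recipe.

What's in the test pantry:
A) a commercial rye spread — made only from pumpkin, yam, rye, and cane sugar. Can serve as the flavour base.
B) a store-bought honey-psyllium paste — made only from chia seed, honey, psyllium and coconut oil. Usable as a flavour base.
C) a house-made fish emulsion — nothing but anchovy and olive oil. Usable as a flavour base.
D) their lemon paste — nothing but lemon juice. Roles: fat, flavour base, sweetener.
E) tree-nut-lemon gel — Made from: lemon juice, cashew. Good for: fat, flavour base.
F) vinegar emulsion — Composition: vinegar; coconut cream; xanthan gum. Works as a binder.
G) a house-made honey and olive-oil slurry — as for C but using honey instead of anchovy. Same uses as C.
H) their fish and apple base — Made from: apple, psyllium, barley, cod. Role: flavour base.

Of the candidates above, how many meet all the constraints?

1

A: has rye, so not kosher-for-Passover; has rye, so not Whole30-style — reject
B: has honey, so not Whole30-style; has coconut oil, so not coconut-free — reject
C: has anchovy, so not fish-free — no
D: all constraints satisfied — valid
E: has cashew, so not tree-nut-free — reject
F: not usable as a flavour base; has coconut cream, so not coconut-free — out
G: has honey, so not Whole30-style — reject
H: has barley, so not kosher-for-Passover; has barley, so not Whole30-style (and 1 more) — no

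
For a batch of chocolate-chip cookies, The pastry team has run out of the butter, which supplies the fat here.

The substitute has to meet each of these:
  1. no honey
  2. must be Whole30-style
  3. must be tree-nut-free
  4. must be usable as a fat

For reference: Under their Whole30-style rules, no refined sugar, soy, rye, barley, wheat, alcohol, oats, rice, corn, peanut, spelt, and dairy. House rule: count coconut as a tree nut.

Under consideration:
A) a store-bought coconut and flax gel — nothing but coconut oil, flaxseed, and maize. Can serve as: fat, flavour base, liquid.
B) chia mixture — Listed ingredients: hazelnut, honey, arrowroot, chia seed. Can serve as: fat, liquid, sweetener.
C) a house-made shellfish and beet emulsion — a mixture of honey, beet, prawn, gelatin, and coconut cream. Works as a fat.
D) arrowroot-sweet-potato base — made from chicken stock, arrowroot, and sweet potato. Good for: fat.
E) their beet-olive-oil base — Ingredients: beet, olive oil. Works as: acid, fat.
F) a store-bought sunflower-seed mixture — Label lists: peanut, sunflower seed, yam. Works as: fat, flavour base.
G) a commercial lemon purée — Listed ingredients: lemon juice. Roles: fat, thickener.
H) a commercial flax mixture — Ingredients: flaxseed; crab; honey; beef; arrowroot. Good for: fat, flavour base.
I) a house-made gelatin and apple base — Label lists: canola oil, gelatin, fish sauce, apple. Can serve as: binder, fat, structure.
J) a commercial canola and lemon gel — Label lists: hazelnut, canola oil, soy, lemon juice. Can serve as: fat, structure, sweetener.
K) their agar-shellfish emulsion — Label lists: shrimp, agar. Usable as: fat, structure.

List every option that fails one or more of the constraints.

A: has maize, so not Whole30-style; has coconut oil, so not tree-nut-free — reject
B: has honey, so not honey-free; has hazelnut, so not tree-nut-free — reject
C: has honey, so not honey-free; has coconut cream, so not tree-nut-free — out
D: only chicken stock, arrowroot and sweet potato; none excluded — keep
E: only olive oil and beet; none excluded — valid
F: has peanut, so not Whole30-style — reject
G: Whole30-style, no honey — OK
H: has honey, so not honey-free — out
I: nothing on the exclusion list — keep
J: has soy, so not Whole30-style; has hazelnut, so not tree-nut-free — reject
K: only shrimp and agar; none excluded — OK

A, B, C, F, H, J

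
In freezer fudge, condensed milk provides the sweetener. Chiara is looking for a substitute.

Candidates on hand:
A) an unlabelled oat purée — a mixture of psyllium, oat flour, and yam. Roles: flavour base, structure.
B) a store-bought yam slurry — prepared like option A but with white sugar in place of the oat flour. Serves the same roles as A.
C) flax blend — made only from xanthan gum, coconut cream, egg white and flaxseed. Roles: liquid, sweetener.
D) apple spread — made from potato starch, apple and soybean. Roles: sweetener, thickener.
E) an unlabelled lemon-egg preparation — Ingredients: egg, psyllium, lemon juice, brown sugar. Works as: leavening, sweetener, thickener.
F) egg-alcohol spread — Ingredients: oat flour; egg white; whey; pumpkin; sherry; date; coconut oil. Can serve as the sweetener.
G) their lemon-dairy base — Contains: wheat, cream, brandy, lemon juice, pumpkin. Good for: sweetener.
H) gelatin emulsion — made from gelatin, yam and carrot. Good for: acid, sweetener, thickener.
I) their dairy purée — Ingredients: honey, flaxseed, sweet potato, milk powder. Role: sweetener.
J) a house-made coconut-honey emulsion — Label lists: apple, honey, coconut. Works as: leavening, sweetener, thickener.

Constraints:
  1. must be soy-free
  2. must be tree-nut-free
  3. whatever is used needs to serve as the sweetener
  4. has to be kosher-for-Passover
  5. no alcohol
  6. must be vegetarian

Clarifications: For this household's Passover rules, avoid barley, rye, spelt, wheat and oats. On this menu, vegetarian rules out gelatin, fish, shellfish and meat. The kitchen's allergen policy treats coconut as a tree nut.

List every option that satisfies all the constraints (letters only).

A: not usable as a sweetener; has oat flour, so not kosher-for-Passover — out
B: not usable as a sweetener — out
C: has coconut cream, so not tree-nut-free — out
D: has soybean, so not soy-free — reject
E: nothing on the exclusion list — valid
F: has oat flour, so not kosher-for-Passover; has coconut oil, so not tree-nut-free (and 1 more) — reject
G: has wheat, so not kosher-for-Passover; has brandy, so not alcohol-free — out
H: has gelatin, so not vegetarian — out
I: kosher-for-Passover, vegetarian — keep
J: has coconut, so not tree-nut-free — out

E, I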